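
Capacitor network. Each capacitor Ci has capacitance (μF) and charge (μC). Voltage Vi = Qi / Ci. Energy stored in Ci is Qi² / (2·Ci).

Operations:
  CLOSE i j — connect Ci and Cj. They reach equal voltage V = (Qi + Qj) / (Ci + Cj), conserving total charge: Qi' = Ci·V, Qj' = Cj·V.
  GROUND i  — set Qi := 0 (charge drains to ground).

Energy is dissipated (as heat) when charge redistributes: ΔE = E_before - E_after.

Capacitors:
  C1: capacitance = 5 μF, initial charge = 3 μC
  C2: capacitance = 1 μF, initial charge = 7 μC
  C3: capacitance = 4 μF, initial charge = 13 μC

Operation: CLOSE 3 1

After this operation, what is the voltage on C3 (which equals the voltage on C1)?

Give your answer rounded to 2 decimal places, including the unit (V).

Answer: 1.78 V

Derivation:
Initial: C1(5μF, Q=3μC, V=0.60V), C2(1μF, Q=7μC, V=7.00V), C3(4μF, Q=13μC, V=3.25V)
Op 1: CLOSE 3-1: Q_total=16.00, C_total=9.00, V=1.78; Q3=7.11, Q1=8.89; dissipated=7.803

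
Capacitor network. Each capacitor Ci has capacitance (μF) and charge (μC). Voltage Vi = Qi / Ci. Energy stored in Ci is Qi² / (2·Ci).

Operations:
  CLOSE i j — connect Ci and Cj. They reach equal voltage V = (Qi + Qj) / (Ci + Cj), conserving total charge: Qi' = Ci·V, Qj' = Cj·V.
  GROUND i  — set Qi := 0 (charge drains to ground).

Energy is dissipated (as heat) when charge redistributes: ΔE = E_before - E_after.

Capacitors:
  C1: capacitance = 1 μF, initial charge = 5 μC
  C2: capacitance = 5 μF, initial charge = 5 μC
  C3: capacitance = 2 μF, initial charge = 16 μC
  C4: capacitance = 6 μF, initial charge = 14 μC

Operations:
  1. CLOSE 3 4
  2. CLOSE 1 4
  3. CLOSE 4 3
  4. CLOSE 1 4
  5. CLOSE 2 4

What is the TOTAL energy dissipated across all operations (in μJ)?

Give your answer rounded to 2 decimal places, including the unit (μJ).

Initial: C1(1μF, Q=5μC, V=5.00V), C2(5μF, Q=5μC, V=1.00V), C3(2μF, Q=16μC, V=8.00V), C4(6μF, Q=14μC, V=2.33V)
Op 1: CLOSE 3-4: Q_total=30.00, C_total=8.00, V=3.75; Q3=7.50, Q4=22.50; dissipated=24.083
Op 2: CLOSE 1-4: Q_total=27.50, C_total=7.00, V=3.93; Q1=3.93, Q4=23.57; dissipated=0.670
Op 3: CLOSE 4-3: Q_total=31.07, C_total=8.00, V=3.88; Q4=23.30, Q3=7.77; dissipated=0.024
Op 4: CLOSE 1-4: Q_total=27.23, C_total=7.00, V=3.89; Q1=3.89, Q4=23.34; dissipated=0.001
Op 5: CLOSE 2-4: Q_total=28.34, C_total=11.00, V=2.58; Q2=12.88, Q4=15.46; dissipated=11.392
Total dissipated: 36.169 μJ

Answer: 36.17 μJ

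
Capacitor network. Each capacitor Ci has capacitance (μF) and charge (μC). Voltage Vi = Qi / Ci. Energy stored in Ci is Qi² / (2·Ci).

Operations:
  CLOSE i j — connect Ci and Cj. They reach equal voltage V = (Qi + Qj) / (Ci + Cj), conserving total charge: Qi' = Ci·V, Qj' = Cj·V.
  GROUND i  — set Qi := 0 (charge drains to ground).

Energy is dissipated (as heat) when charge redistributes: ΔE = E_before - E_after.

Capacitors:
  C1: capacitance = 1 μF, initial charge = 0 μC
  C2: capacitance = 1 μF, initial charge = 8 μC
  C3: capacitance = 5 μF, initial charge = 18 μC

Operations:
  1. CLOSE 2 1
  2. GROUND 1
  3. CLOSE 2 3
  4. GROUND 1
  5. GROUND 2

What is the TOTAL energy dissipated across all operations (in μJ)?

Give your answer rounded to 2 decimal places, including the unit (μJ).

Initial: C1(1μF, Q=0μC, V=0.00V), C2(1μF, Q=8μC, V=8.00V), C3(5μF, Q=18μC, V=3.60V)
Op 1: CLOSE 2-1: Q_total=8.00, C_total=2.00, V=4.00; Q2=4.00, Q1=4.00; dissipated=16.000
Op 2: GROUND 1: Q1=0; energy lost=8.000
Op 3: CLOSE 2-3: Q_total=22.00, C_total=6.00, V=3.67; Q2=3.67, Q3=18.33; dissipated=0.067
Op 4: GROUND 1: Q1=0; energy lost=0.000
Op 5: GROUND 2: Q2=0; energy lost=6.722
Total dissipated: 30.789 μJ

Answer: 30.79 μJ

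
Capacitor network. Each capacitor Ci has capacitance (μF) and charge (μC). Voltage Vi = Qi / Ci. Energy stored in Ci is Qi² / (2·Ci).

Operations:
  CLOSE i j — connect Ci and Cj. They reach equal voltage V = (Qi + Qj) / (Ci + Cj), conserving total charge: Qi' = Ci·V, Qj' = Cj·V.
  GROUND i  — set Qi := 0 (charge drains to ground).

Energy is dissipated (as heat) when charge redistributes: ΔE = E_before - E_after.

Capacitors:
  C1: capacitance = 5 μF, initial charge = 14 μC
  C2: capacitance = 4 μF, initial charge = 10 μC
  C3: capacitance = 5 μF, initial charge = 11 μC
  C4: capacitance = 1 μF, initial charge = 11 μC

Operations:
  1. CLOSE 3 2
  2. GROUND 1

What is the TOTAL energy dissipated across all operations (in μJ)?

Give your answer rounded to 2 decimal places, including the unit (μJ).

Answer: 19.70 μJ

Derivation:
Initial: C1(5μF, Q=14μC, V=2.80V), C2(4μF, Q=10μC, V=2.50V), C3(5μF, Q=11μC, V=2.20V), C4(1μF, Q=11μC, V=11.00V)
Op 1: CLOSE 3-2: Q_total=21.00, C_total=9.00, V=2.33; Q3=11.67, Q2=9.33; dissipated=0.100
Op 2: GROUND 1: Q1=0; energy lost=19.600
Total dissipated: 19.700 μJ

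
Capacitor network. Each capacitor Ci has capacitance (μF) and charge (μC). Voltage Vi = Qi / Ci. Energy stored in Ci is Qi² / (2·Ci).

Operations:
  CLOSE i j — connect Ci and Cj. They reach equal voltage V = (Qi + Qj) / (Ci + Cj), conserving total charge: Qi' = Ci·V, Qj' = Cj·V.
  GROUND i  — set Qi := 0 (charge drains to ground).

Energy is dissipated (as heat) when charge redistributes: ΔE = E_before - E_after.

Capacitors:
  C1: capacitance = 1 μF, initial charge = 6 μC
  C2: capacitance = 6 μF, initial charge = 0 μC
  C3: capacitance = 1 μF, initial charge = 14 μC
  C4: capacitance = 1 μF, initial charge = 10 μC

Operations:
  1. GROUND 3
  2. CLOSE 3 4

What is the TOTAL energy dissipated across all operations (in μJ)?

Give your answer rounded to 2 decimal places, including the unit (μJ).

Initial: C1(1μF, Q=6μC, V=6.00V), C2(6μF, Q=0μC, V=0.00V), C3(1μF, Q=14μC, V=14.00V), C4(1μF, Q=10μC, V=10.00V)
Op 1: GROUND 3: Q3=0; energy lost=98.000
Op 2: CLOSE 3-4: Q_total=10.00, C_total=2.00, V=5.00; Q3=5.00, Q4=5.00; dissipated=25.000
Total dissipated: 123.000 μJ

Answer: 123.00 μJ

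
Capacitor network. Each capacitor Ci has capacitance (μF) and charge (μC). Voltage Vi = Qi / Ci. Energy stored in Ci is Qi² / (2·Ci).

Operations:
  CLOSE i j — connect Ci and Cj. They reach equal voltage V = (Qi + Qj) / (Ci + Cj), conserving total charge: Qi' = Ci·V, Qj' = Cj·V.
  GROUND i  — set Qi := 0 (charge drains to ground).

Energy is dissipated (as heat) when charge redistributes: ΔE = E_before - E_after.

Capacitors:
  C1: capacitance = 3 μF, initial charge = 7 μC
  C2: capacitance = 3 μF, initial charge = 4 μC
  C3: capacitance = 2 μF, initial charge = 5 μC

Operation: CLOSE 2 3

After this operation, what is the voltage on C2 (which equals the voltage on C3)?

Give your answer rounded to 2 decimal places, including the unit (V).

Answer: 1.80 V

Derivation:
Initial: C1(3μF, Q=7μC, V=2.33V), C2(3μF, Q=4μC, V=1.33V), C3(2μF, Q=5μC, V=2.50V)
Op 1: CLOSE 2-3: Q_total=9.00, C_total=5.00, V=1.80; Q2=5.40, Q3=3.60; dissipated=0.817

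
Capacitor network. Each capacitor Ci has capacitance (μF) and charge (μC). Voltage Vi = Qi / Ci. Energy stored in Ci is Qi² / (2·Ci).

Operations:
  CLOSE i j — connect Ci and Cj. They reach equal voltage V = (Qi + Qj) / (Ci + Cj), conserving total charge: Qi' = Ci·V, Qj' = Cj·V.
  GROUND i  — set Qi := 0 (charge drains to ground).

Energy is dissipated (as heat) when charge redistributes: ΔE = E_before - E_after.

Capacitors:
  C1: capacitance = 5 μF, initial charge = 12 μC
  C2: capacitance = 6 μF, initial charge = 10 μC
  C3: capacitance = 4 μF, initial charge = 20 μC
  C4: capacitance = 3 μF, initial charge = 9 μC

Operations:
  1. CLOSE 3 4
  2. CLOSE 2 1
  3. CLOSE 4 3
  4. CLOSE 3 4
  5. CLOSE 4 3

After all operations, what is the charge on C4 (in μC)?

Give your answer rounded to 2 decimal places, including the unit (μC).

Answer: 12.43 μC

Derivation:
Initial: C1(5μF, Q=12μC, V=2.40V), C2(6μF, Q=10μC, V=1.67V), C3(4μF, Q=20μC, V=5.00V), C4(3μF, Q=9μC, V=3.00V)
Op 1: CLOSE 3-4: Q_total=29.00, C_total=7.00, V=4.14; Q3=16.57, Q4=12.43; dissipated=3.429
Op 2: CLOSE 2-1: Q_total=22.00, C_total=11.00, V=2.00; Q2=12.00, Q1=10.00; dissipated=0.733
Op 3: CLOSE 4-3: Q_total=29.00, C_total=7.00, V=4.14; Q4=12.43, Q3=16.57; dissipated=0.000
Op 4: CLOSE 3-4: Q_total=29.00, C_total=7.00, V=4.14; Q3=16.57, Q4=12.43; dissipated=0.000
Op 5: CLOSE 4-3: Q_total=29.00, C_total=7.00, V=4.14; Q4=12.43, Q3=16.57; dissipated=0.000
Final charges: Q1=10.00, Q2=12.00, Q3=16.57, Q4=12.43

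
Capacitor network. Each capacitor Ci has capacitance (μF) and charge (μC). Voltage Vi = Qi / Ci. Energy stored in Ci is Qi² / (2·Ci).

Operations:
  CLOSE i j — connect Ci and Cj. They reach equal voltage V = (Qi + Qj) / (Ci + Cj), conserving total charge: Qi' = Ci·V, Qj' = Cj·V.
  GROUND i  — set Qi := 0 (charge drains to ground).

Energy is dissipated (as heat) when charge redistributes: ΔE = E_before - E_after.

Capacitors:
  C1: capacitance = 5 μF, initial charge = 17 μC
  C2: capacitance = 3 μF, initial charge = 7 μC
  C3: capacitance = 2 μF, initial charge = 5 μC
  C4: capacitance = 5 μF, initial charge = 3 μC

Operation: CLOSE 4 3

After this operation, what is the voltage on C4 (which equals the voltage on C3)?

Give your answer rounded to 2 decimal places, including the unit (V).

Answer: 1.14 V

Derivation:
Initial: C1(5μF, Q=17μC, V=3.40V), C2(3μF, Q=7μC, V=2.33V), C3(2μF, Q=5μC, V=2.50V), C4(5μF, Q=3μC, V=0.60V)
Op 1: CLOSE 4-3: Q_total=8.00, C_total=7.00, V=1.14; Q4=5.71, Q3=2.29; dissipated=2.579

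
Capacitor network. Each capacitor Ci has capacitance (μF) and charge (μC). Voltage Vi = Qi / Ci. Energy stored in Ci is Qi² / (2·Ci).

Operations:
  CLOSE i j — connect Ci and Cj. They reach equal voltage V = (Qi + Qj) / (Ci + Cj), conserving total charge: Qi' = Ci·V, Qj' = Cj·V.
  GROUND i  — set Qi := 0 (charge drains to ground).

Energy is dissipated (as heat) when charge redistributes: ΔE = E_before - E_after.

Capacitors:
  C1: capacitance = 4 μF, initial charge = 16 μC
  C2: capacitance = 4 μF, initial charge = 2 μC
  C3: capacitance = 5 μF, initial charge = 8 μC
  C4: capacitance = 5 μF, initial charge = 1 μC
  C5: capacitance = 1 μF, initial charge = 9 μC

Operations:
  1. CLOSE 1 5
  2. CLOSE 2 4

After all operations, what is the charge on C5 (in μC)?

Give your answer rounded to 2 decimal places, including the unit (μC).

Initial: C1(4μF, Q=16μC, V=4.00V), C2(4μF, Q=2μC, V=0.50V), C3(5μF, Q=8μC, V=1.60V), C4(5μF, Q=1μC, V=0.20V), C5(1μF, Q=9μC, V=9.00V)
Op 1: CLOSE 1-5: Q_total=25.00, C_total=5.00, V=5.00; Q1=20.00, Q5=5.00; dissipated=10.000
Op 2: CLOSE 2-4: Q_total=3.00, C_total=9.00, V=0.33; Q2=1.33, Q4=1.67; dissipated=0.100
Final charges: Q1=20.00, Q2=1.33, Q3=8.00, Q4=1.67, Q5=5.00

Answer: 5.00 μC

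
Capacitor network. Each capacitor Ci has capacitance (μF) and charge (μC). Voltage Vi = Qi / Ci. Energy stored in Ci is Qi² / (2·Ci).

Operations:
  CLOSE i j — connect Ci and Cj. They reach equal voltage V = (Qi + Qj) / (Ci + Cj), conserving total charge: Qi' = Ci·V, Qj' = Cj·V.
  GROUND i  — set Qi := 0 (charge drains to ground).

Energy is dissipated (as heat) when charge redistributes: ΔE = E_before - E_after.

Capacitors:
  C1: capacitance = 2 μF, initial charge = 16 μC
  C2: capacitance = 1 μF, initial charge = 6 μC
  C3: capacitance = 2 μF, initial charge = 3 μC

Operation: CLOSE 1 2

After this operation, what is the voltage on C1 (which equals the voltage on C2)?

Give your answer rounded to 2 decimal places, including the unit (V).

Answer: 7.33 V

Derivation:
Initial: C1(2μF, Q=16μC, V=8.00V), C2(1μF, Q=6μC, V=6.00V), C3(2μF, Q=3μC, V=1.50V)
Op 1: CLOSE 1-2: Q_total=22.00, C_total=3.00, V=7.33; Q1=14.67, Q2=7.33; dissipated=1.333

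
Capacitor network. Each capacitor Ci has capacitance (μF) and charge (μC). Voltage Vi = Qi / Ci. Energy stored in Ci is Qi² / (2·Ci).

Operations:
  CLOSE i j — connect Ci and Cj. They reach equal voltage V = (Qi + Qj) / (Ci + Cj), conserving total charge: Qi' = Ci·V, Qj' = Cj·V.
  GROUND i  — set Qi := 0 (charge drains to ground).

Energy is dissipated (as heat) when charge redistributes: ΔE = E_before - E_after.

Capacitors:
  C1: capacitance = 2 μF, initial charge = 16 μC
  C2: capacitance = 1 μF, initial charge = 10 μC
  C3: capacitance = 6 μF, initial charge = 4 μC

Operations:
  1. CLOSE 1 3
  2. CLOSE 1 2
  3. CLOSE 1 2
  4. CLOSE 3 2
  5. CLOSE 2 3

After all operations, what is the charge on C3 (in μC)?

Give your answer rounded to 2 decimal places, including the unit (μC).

Answer: 17.14 μC

Derivation:
Initial: C1(2μF, Q=16μC, V=8.00V), C2(1μF, Q=10μC, V=10.00V), C3(6μF, Q=4μC, V=0.67V)
Op 1: CLOSE 1-3: Q_total=20.00, C_total=8.00, V=2.50; Q1=5.00, Q3=15.00; dissipated=40.333
Op 2: CLOSE 1-2: Q_total=15.00, C_total=3.00, V=5.00; Q1=10.00, Q2=5.00; dissipated=18.750
Op 3: CLOSE 1-2: Q_total=15.00, C_total=3.00, V=5.00; Q1=10.00, Q2=5.00; dissipated=0.000
Op 4: CLOSE 3-2: Q_total=20.00, C_total=7.00, V=2.86; Q3=17.14, Q2=2.86; dissipated=2.679
Op 5: CLOSE 2-3: Q_total=20.00, C_total=7.00, V=2.86; Q2=2.86, Q3=17.14; dissipated=0.000
Final charges: Q1=10.00, Q2=2.86, Q3=17.14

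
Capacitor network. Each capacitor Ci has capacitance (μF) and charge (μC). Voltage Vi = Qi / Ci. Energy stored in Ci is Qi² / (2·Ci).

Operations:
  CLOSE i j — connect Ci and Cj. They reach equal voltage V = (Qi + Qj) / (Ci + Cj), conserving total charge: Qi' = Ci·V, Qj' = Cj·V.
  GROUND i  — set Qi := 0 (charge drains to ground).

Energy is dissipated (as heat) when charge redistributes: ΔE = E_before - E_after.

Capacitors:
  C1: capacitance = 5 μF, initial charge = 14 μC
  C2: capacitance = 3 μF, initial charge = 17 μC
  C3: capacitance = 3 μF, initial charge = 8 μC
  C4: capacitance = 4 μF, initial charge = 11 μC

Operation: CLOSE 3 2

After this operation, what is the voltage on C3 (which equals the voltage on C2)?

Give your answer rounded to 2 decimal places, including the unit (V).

Answer: 4.17 V

Derivation:
Initial: C1(5μF, Q=14μC, V=2.80V), C2(3μF, Q=17μC, V=5.67V), C3(3μF, Q=8μC, V=2.67V), C4(4μF, Q=11μC, V=2.75V)
Op 1: CLOSE 3-2: Q_total=25.00, C_total=6.00, V=4.17; Q3=12.50, Q2=12.50; dissipated=6.750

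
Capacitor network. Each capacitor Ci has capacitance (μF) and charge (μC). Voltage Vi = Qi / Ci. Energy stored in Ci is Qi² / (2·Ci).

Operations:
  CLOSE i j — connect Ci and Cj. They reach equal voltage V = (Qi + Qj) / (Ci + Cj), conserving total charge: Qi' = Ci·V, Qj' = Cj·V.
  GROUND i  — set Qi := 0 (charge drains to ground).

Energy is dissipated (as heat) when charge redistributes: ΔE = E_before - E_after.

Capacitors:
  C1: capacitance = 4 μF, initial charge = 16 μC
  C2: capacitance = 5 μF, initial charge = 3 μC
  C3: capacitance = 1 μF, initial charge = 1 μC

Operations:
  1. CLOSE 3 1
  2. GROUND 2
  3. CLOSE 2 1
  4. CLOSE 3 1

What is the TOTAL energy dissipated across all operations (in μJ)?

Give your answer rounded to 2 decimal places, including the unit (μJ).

Answer: 18.77 μJ

Derivation:
Initial: C1(4μF, Q=16μC, V=4.00V), C2(5μF, Q=3μC, V=0.60V), C3(1μF, Q=1μC, V=1.00V)
Op 1: CLOSE 3-1: Q_total=17.00, C_total=5.00, V=3.40; Q3=3.40, Q1=13.60; dissipated=3.600
Op 2: GROUND 2: Q2=0; energy lost=0.900
Op 3: CLOSE 2-1: Q_total=13.60, C_total=9.00, V=1.51; Q2=7.56, Q1=6.04; dissipated=12.844
Op 4: CLOSE 3-1: Q_total=9.44, C_total=5.00, V=1.89; Q3=1.89, Q1=7.56; dissipated=1.427
Total dissipated: 18.772 μJ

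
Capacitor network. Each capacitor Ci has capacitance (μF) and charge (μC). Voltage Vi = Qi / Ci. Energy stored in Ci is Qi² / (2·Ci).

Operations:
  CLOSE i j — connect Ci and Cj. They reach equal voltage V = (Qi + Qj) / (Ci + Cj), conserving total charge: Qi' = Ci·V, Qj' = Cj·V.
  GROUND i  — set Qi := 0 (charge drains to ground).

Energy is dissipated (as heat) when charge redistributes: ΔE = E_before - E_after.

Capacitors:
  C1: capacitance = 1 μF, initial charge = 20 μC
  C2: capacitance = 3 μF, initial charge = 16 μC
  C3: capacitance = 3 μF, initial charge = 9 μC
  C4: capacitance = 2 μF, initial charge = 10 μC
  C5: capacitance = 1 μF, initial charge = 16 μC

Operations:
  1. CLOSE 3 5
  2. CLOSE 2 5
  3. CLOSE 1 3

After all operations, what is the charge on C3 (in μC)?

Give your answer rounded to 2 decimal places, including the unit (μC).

Initial: C1(1μF, Q=20μC, V=20.00V), C2(3μF, Q=16μC, V=5.33V), C3(3μF, Q=9μC, V=3.00V), C4(2μF, Q=10μC, V=5.00V), C5(1μF, Q=16μC, V=16.00V)
Op 1: CLOSE 3-5: Q_total=25.00, C_total=4.00, V=6.25; Q3=18.75, Q5=6.25; dissipated=63.375
Op 2: CLOSE 2-5: Q_total=22.25, C_total=4.00, V=5.56; Q2=16.69, Q5=5.56; dissipated=0.315
Op 3: CLOSE 1-3: Q_total=38.75, C_total=4.00, V=9.69; Q1=9.69, Q3=29.06; dissipated=70.898
Final charges: Q1=9.69, Q2=16.69, Q3=29.06, Q4=10.00, Q5=5.56

Answer: 29.06 μC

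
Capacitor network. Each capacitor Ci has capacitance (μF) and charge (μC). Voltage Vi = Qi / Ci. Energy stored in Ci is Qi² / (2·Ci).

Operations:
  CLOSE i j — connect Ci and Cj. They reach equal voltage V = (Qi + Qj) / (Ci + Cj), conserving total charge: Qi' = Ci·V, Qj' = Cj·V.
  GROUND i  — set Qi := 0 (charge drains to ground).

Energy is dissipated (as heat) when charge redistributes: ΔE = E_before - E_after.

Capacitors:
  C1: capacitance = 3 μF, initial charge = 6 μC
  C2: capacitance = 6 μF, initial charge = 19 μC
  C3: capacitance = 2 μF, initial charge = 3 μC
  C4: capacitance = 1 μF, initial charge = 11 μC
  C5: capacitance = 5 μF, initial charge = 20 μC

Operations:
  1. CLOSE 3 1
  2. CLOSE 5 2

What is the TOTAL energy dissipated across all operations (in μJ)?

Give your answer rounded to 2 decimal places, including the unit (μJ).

Answer: 1.10 μJ

Derivation:
Initial: C1(3μF, Q=6μC, V=2.00V), C2(6μF, Q=19μC, V=3.17V), C3(2μF, Q=3μC, V=1.50V), C4(1μF, Q=11μC, V=11.00V), C5(5μF, Q=20μC, V=4.00V)
Op 1: CLOSE 3-1: Q_total=9.00, C_total=5.00, V=1.80; Q3=3.60, Q1=5.40; dissipated=0.150
Op 2: CLOSE 5-2: Q_total=39.00, C_total=11.00, V=3.55; Q5=17.73, Q2=21.27; dissipated=0.947
Total dissipated: 1.097 μJ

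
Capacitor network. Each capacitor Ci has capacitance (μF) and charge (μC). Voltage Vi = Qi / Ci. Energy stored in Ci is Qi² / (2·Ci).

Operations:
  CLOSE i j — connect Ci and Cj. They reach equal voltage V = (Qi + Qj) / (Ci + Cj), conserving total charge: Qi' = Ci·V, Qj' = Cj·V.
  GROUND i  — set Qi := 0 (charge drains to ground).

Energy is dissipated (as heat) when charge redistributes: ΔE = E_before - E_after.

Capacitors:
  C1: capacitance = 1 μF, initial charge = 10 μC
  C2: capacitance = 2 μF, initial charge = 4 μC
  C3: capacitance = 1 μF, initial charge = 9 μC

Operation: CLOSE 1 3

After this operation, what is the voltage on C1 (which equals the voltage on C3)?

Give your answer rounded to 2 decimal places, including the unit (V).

Answer: 9.50 V

Derivation:
Initial: C1(1μF, Q=10μC, V=10.00V), C2(2μF, Q=4μC, V=2.00V), C3(1μF, Q=9μC, V=9.00V)
Op 1: CLOSE 1-3: Q_total=19.00, C_total=2.00, V=9.50; Q1=9.50, Q3=9.50; dissipated=0.250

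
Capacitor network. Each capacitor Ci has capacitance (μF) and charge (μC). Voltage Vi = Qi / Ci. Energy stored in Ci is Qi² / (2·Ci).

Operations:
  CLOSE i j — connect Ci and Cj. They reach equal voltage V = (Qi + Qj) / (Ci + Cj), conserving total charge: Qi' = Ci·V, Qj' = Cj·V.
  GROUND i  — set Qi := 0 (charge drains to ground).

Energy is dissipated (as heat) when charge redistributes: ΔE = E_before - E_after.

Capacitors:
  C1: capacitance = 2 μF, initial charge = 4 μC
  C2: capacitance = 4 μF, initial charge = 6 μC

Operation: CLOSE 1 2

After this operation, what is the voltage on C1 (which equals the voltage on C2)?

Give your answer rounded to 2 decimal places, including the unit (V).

Answer: 1.67 V

Derivation:
Initial: C1(2μF, Q=4μC, V=2.00V), C2(4μF, Q=6μC, V=1.50V)
Op 1: CLOSE 1-2: Q_total=10.00, C_total=6.00, V=1.67; Q1=3.33, Q2=6.67; dissipated=0.167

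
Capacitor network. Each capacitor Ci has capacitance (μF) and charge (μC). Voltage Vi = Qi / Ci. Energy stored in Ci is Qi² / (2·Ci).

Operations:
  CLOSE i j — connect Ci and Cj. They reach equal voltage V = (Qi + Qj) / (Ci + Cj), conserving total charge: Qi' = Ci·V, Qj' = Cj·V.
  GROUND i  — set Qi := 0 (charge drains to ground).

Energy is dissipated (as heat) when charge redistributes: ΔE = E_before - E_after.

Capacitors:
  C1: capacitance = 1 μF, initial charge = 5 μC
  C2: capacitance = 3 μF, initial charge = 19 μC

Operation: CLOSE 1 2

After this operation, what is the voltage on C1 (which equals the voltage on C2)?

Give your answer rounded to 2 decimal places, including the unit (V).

Initial: C1(1μF, Q=5μC, V=5.00V), C2(3μF, Q=19μC, V=6.33V)
Op 1: CLOSE 1-2: Q_total=24.00, C_total=4.00, V=6.00; Q1=6.00, Q2=18.00; dissipated=0.667

Answer: 6.00 V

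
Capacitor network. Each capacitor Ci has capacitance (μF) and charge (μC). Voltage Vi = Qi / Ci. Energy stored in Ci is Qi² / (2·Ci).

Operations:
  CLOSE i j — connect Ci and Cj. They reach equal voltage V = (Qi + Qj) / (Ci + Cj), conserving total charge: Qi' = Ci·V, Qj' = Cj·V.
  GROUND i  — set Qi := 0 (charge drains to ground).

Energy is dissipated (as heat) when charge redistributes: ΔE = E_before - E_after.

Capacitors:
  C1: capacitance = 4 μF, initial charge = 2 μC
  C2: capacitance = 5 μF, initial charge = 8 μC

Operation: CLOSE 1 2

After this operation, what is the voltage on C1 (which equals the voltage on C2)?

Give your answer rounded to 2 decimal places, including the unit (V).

Answer: 1.11 V

Derivation:
Initial: C1(4μF, Q=2μC, V=0.50V), C2(5μF, Q=8μC, V=1.60V)
Op 1: CLOSE 1-2: Q_total=10.00, C_total=9.00, V=1.11; Q1=4.44, Q2=5.56; dissipated=1.344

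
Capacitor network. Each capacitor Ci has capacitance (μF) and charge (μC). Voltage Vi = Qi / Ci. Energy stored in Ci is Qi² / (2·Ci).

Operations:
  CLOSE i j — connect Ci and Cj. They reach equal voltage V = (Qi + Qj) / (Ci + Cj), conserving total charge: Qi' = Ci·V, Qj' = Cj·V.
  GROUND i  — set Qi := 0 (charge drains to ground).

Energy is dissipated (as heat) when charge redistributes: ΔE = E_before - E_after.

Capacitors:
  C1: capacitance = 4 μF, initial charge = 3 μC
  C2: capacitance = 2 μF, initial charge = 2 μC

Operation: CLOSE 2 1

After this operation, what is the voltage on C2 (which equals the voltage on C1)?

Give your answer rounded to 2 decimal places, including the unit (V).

Answer: 0.83 V

Derivation:
Initial: C1(4μF, Q=3μC, V=0.75V), C2(2μF, Q=2μC, V=1.00V)
Op 1: CLOSE 2-1: Q_total=5.00, C_total=6.00, V=0.83; Q2=1.67, Q1=3.33; dissipated=0.042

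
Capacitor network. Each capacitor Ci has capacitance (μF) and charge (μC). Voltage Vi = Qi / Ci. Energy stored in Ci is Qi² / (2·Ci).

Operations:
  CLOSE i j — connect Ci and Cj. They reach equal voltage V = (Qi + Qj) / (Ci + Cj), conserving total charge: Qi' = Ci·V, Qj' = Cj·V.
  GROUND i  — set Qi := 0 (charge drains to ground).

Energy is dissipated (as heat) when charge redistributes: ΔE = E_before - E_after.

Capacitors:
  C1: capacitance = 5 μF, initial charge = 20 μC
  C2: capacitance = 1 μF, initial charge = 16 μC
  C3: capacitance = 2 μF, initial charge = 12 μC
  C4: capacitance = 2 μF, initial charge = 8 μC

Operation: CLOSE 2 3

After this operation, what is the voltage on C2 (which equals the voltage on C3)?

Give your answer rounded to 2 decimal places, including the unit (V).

Answer: 9.33 V

Derivation:
Initial: C1(5μF, Q=20μC, V=4.00V), C2(1μF, Q=16μC, V=16.00V), C3(2μF, Q=12μC, V=6.00V), C4(2μF, Q=8μC, V=4.00V)
Op 1: CLOSE 2-3: Q_total=28.00, C_total=3.00, V=9.33; Q2=9.33, Q3=18.67; dissipated=33.333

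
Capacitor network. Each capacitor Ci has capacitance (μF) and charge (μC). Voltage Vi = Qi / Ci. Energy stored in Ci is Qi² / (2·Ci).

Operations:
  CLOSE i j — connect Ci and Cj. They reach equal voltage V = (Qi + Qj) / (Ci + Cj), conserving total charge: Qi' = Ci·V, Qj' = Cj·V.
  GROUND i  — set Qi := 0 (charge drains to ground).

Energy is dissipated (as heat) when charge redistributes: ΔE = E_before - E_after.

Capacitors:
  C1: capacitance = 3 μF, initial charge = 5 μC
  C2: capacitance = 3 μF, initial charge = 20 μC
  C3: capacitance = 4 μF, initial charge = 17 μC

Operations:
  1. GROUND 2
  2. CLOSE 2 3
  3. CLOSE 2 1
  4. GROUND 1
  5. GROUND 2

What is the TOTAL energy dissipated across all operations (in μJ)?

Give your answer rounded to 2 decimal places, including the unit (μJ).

Initial: C1(3μF, Q=5μC, V=1.67V), C2(3μF, Q=20μC, V=6.67V), C3(4μF, Q=17μC, V=4.25V)
Op 1: GROUND 2: Q2=0; energy lost=66.667
Op 2: CLOSE 2-3: Q_total=17.00, C_total=7.00, V=2.43; Q2=7.29, Q3=9.71; dissipated=15.482
Op 3: CLOSE 2-1: Q_total=12.29, C_total=6.00, V=2.05; Q2=6.14, Q1=6.14; dissipated=0.435
Op 4: GROUND 1: Q1=0; energy lost=6.289
Op 5: GROUND 2: Q2=0; energy lost=6.289
Total dissipated: 95.162 μJ

Answer: 95.16 μJ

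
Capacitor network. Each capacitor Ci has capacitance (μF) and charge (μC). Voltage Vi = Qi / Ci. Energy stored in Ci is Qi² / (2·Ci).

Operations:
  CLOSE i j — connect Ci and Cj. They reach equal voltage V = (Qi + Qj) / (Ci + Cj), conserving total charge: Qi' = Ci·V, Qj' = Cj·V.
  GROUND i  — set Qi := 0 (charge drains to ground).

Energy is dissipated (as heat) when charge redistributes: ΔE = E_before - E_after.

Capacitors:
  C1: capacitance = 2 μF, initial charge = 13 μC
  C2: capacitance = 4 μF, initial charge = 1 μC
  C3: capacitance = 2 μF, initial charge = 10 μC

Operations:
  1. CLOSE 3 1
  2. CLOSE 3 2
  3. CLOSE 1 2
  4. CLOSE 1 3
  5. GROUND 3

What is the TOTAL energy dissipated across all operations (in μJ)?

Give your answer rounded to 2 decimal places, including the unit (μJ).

Answer: 38.26 μJ

Derivation:
Initial: C1(2μF, Q=13μC, V=6.50V), C2(4μF, Q=1μC, V=0.25V), C3(2μF, Q=10μC, V=5.00V)
Op 1: CLOSE 3-1: Q_total=23.00, C_total=4.00, V=5.75; Q3=11.50, Q1=11.50; dissipated=1.125
Op 2: CLOSE 3-2: Q_total=12.50, C_total=6.00, V=2.08; Q3=4.17, Q2=8.33; dissipated=20.167
Op 3: CLOSE 1-2: Q_total=19.83, C_total=6.00, V=3.31; Q1=6.61, Q2=13.22; dissipated=8.963
Op 4: CLOSE 1-3: Q_total=10.78, C_total=4.00, V=2.69; Q1=5.39, Q3=5.39; dissipated=0.747
Op 5: GROUND 3: Q3=0; energy lost=7.260
Total dissipated: 38.262 μJ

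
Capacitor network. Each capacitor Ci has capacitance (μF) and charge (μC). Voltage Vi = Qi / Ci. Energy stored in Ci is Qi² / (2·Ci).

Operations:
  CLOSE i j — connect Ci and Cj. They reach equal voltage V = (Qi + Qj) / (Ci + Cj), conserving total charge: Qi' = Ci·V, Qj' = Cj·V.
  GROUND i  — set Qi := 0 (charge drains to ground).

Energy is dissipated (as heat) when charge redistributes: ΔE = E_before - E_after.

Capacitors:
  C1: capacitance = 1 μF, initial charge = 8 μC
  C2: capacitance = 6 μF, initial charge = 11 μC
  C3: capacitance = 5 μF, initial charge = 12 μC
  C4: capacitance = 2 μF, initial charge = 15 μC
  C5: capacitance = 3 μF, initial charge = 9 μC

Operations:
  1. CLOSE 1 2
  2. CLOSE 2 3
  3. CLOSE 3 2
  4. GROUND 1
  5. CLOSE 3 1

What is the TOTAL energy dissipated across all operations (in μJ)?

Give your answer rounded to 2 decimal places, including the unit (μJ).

Answer: 22.87 μJ

Derivation:
Initial: C1(1μF, Q=8μC, V=8.00V), C2(6μF, Q=11μC, V=1.83V), C3(5μF, Q=12μC, V=2.40V), C4(2μF, Q=15μC, V=7.50V), C5(3μF, Q=9μC, V=3.00V)
Op 1: CLOSE 1-2: Q_total=19.00, C_total=7.00, V=2.71; Q1=2.71, Q2=16.29; dissipated=16.298
Op 2: CLOSE 2-3: Q_total=28.29, C_total=11.00, V=2.57; Q2=15.43, Q3=12.86; dissipated=0.135
Op 3: CLOSE 3-2: Q_total=28.29, C_total=11.00, V=2.57; Q3=12.86, Q2=15.43; dissipated=0.000
Op 4: GROUND 1: Q1=0; energy lost=3.684
Op 5: CLOSE 3-1: Q_total=12.86, C_total=6.00, V=2.14; Q3=10.71, Q1=2.14; dissipated=2.755
Total dissipated: 22.871 μJ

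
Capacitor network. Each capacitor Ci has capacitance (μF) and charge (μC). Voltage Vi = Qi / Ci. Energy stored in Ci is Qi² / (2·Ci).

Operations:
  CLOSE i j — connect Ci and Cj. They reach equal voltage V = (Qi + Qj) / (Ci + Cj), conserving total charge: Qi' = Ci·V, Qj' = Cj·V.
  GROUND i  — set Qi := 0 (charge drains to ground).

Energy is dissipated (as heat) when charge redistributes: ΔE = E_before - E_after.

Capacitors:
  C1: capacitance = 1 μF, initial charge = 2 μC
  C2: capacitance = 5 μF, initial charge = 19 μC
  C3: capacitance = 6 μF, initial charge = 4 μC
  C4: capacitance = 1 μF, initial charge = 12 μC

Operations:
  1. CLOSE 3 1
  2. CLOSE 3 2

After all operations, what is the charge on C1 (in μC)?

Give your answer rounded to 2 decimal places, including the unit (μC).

Answer: 0.86 μC

Derivation:
Initial: C1(1μF, Q=2μC, V=2.00V), C2(5μF, Q=19μC, V=3.80V), C3(6μF, Q=4μC, V=0.67V), C4(1μF, Q=12μC, V=12.00V)
Op 1: CLOSE 3-1: Q_total=6.00, C_total=7.00, V=0.86; Q3=5.14, Q1=0.86; dissipated=0.762
Op 2: CLOSE 3-2: Q_total=24.14, C_total=11.00, V=2.19; Q3=13.17, Q2=10.97; dissipated=11.810
Final charges: Q1=0.86, Q2=10.97, Q3=13.17, Q4=12.00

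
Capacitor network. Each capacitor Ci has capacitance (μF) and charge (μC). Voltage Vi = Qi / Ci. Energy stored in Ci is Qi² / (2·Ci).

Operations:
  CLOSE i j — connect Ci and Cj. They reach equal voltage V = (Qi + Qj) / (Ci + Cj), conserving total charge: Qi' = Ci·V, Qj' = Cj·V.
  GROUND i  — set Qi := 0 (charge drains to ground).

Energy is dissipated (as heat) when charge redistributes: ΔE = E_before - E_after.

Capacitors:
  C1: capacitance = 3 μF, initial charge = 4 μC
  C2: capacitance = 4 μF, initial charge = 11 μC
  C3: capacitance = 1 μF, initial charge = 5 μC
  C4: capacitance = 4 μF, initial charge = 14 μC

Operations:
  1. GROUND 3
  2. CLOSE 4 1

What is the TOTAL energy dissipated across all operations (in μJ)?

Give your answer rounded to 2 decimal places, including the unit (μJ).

Answer: 16.52 μJ

Derivation:
Initial: C1(3μF, Q=4μC, V=1.33V), C2(4μF, Q=11μC, V=2.75V), C3(1μF, Q=5μC, V=5.00V), C4(4μF, Q=14μC, V=3.50V)
Op 1: GROUND 3: Q3=0; energy lost=12.500
Op 2: CLOSE 4-1: Q_total=18.00, C_total=7.00, V=2.57; Q4=10.29, Q1=7.71; dissipated=4.024
Total dissipated: 16.524 μJ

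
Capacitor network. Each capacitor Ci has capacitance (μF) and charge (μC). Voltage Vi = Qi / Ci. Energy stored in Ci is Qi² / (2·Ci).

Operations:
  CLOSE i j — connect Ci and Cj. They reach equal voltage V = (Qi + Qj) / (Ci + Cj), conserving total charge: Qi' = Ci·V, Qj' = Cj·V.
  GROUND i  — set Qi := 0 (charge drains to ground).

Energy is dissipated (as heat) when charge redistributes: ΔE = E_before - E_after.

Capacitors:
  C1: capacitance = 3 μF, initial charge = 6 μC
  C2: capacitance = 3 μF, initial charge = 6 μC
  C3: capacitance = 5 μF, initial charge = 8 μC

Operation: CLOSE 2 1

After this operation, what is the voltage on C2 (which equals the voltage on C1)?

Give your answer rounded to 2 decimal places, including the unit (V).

Initial: C1(3μF, Q=6μC, V=2.00V), C2(3μF, Q=6μC, V=2.00V), C3(5μF, Q=8μC, V=1.60V)
Op 1: CLOSE 2-1: Q_total=12.00, C_total=6.00, V=2.00; Q2=6.00, Q1=6.00; dissipated=0.000

Answer: 2.00 V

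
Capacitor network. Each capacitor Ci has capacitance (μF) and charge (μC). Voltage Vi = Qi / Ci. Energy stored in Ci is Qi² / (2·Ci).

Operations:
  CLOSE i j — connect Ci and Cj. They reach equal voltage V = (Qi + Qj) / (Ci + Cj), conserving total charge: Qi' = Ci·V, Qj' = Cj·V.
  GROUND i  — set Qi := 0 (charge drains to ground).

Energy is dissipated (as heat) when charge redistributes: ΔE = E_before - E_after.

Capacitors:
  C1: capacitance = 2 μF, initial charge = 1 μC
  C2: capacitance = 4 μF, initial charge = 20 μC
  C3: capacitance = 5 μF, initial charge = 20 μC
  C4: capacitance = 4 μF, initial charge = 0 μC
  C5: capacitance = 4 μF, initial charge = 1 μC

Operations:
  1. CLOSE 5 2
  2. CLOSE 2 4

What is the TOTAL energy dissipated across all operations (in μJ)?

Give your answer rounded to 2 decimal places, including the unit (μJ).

Answer: 29.45 μJ

Derivation:
Initial: C1(2μF, Q=1μC, V=0.50V), C2(4μF, Q=20μC, V=5.00V), C3(5μF, Q=20μC, V=4.00V), C4(4μF, Q=0μC, V=0.00V), C5(4μF, Q=1μC, V=0.25V)
Op 1: CLOSE 5-2: Q_total=21.00, C_total=8.00, V=2.62; Q5=10.50, Q2=10.50; dissipated=22.562
Op 2: CLOSE 2-4: Q_total=10.50, C_total=8.00, V=1.31; Q2=5.25, Q4=5.25; dissipated=6.891
Total dissipated: 29.453 μJ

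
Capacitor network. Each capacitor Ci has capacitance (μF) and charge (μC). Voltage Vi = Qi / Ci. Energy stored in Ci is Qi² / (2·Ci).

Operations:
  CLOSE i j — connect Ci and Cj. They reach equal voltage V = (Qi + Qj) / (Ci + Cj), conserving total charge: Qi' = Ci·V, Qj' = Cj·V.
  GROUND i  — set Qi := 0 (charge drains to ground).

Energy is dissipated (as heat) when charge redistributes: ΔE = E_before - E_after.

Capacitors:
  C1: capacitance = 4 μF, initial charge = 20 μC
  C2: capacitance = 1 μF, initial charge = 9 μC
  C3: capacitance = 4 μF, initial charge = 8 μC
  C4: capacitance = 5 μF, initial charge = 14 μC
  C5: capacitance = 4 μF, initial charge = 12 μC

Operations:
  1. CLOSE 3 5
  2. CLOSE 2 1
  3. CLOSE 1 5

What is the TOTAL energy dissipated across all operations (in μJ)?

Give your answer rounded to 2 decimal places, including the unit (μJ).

Answer: 18.29 μJ

Derivation:
Initial: C1(4μF, Q=20μC, V=5.00V), C2(1μF, Q=9μC, V=9.00V), C3(4μF, Q=8μC, V=2.00V), C4(5μF, Q=14μC, V=2.80V), C5(4μF, Q=12μC, V=3.00V)
Op 1: CLOSE 3-5: Q_total=20.00, C_total=8.00, V=2.50; Q3=10.00, Q5=10.00; dissipated=1.000
Op 2: CLOSE 2-1: Q_total=29.00, C_total=5.00, V=5.80; Q2=5.80, Q1=23.20; dissipated=6.400
Op 3: CLOSE 1-5: Q_total=33.20, C_total=8.00, V=4.15; Q1=16.60, Q5=16.60; dissipated=10.890
Total dissipated: 18.290 μJ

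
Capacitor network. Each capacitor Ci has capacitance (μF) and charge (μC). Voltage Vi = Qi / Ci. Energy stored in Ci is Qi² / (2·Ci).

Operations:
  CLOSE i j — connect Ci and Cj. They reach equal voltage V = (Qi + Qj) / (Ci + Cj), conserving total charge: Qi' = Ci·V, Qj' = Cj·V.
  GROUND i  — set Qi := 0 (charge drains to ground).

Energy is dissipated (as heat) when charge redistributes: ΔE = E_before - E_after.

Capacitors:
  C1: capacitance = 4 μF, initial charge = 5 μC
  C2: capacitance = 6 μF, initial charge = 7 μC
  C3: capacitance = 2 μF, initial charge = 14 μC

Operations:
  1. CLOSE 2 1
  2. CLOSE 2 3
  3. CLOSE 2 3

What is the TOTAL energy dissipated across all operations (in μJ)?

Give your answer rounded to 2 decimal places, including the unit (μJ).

Answer: 25.24 μJ

Derivation:
Initial: C1(4μF, Q=5μC, V=1.25V), C2(6μF, Q=7μC, V=1.17V), C3(2μF, Q=14μC, V=7.00V)
Op 1: CLOSE 2-1: Q_total=12.00, C_total=10.00, V=1.20; Q2=7.20, Q1=4.80; dissipated=0.008
Op 2: CLOSE 2-3: Q_total=21.20, C_total=8.00, V=2.65; Q2=15.90, Q3=5.30; dissipated=25.230
Op 3: CLOSE 2-3: Q_total=21.20, C_total=8.00, V=2.65; Q2=15.90, Q3=5.30; dissipated=0.000
Total dissipated: 25.238 μJ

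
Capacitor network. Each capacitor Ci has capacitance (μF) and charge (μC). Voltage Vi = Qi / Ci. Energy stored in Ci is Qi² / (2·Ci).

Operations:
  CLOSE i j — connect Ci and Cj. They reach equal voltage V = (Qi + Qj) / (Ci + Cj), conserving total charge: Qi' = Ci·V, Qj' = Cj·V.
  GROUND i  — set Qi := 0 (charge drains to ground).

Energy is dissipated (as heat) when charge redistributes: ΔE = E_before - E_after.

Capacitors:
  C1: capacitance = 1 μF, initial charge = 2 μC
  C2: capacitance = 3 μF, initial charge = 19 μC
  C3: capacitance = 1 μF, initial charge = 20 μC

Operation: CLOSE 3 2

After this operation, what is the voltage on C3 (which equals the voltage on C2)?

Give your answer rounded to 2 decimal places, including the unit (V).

Answer: 9.75 V

Derivation:
Initial: C1(1μF, Q=2μC, V=2.00V), C2(3μF, Q=19μC, V=6.33V), C3(1μF, Q=20μC, V=20.00V)
Op 1: CLOSE 3-2: Q_total=39.00, C_total=4.00, V=9.75; Q3=9.75, Q2=29.25; dissipated=70.042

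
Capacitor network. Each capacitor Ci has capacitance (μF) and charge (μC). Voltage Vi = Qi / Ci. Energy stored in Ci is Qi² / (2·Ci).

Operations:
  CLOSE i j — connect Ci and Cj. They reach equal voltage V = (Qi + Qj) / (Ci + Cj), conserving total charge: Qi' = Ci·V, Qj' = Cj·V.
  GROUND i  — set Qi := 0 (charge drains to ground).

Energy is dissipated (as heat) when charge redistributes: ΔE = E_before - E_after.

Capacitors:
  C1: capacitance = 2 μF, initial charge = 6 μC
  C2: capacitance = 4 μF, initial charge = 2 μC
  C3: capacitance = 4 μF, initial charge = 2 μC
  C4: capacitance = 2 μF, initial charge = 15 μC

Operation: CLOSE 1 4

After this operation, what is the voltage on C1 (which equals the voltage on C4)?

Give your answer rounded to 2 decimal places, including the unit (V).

Answer: 5.25 V

Derivation:
Initial: C1(2μF, Q=6μC, V=3.00V), C2(4μF, Q=2μC, V=0.50V), C3(4μF, Q=2μC, V=0.50V), C4(2μF, Q=15μC, V=7.50V)
Op 1: CLOSE 1-4: Q_total=21.00, C_total=4.00, V=5.25; Q1=10.50, Q4=10.50; dissipated=10.125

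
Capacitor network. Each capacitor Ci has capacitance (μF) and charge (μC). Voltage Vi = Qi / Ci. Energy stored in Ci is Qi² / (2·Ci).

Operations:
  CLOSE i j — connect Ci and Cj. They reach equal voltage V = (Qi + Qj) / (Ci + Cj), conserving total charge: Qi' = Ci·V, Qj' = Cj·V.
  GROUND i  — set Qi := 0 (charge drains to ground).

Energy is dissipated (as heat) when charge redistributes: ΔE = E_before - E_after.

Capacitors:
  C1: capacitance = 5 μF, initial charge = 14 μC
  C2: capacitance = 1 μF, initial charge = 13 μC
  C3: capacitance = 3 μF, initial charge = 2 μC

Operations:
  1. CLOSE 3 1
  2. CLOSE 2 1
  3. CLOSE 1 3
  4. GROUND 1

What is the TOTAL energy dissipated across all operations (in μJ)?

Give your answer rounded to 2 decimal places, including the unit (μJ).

Answer: 82.58 μJ

Derivation:
Initial: C1(5μF, Q=14μC, V=2.80V), C2(1μF, Q=13μC, V=13.00V), C3(3μF, Q=2μC, V=0.67V)
Op 1: CLOSE 3-1: Q_total=16.00, C_total=8.00, V=2.00; Q3=6.00, Q1=10.00; dissipated=4.267
Op 2: CLOSE 2-1: Q_total=23.00, C_total=6.00, V=3.83; Q2=3.83, Q1=19.17; dissipated=50.417
Op 3: CLOSE 1-3: Q_total=25.17, C_total=8.00, V=3.15; Q1=15.73, Q3=9.44; dissipated=3.151
Op 4: GROUND 1: Q1=0; energy lost=24.741
Total dissipated: 82.575 μJ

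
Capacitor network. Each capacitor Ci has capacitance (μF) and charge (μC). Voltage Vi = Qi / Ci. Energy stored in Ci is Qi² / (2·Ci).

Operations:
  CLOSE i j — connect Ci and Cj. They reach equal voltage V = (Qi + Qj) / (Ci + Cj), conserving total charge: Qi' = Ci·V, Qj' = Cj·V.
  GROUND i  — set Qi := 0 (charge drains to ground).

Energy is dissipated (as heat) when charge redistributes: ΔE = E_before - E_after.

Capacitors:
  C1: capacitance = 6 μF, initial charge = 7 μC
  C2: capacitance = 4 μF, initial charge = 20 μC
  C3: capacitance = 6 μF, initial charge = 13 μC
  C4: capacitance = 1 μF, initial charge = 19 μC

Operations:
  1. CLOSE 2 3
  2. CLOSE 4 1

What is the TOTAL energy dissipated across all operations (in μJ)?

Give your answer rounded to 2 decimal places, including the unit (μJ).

Initial: C1(6μF, Q=7μC, V=1.17V), C2(4μF, Q=20μC, V=5.00V), C3(6μF, Q=13μC, V=2.17V), C4(1μF, Q=19μC, V=19.00V)
Op 1: CLOSE 2-3: Q_total=33.00, C_total=10.00, V=3.30; Q2=13.20, Q3=19.80; dissipated=9.633
Op 2: CLOSE 4-1: Q_total=26.00, C_total=7.00, V=3.71; Q4=3.71, Q1=22.29; dissipated=136.298
Total dissipated: 145.931 μJ

Answer: 145.93 μJ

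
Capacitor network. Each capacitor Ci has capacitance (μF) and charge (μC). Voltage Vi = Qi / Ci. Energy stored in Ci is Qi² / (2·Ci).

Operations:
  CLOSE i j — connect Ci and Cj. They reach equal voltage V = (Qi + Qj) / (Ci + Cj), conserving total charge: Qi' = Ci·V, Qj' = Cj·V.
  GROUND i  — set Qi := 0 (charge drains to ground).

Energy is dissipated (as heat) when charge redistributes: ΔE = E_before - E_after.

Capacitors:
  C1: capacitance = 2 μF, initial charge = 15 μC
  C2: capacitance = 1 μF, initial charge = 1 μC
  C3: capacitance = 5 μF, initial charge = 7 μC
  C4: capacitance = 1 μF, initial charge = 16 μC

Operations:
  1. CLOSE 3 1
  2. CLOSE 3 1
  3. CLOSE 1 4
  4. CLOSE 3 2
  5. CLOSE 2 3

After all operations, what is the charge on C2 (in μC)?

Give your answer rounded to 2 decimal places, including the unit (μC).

Answer: 2.79 μC

Derivation:
Initial: C1(2μF, Q=15μC, V=7.50V), C2(1μF, Q=1μC, V=1.00V), C3(5μF, Q=7μC, V=1.40V), C4(1μF, Q=16μC, V=16.00V)
Op 1: CLOSE 3-1: Q_total=22.00, C_total=7.00, V=3.14; Q3=15.71, Q1=6.29; dissipated=26.579
Op 2: CLOSE 3-1: Q_total=22.00, C_total=7.00, V=3.14; Q3=15.71, Q1=6.29; dissipated=0.000
Op 3: CLOSE 1-4: Q_total=22.29, C_total=3.00, V=7.43; Q1=14.86, Q4=7.43; dissipated=55.102
Op 4: CLOSE 3-2: Q_total=16.71, C_total=6.00, V=2.79; Q3=13.93, Q2=2.79; dissipated=1.913
Op 5: CLOSE 2-3: Q_total=16.71, C_total=6.00, V=2.79; Q2=2.79, Q3=13.93; dissipated=0.000
Final charges: Q1=14.86, Q2=2.79, Q3=13.93, Q4=7.43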